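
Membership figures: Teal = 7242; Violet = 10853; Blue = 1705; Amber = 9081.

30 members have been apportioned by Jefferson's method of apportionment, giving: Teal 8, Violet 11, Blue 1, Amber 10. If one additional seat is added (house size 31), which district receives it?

Violet

Priority for the next seat is population ÷ (current seats + 1).
Priorities: Teal 804.667, Violet 904.417, Blue 852.500, Amber 825.545.
Highest priority: Violet.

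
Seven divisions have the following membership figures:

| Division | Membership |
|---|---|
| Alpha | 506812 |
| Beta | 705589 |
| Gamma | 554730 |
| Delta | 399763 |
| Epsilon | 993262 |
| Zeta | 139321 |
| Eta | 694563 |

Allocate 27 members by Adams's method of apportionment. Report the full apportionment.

Standard divisor 3994040/27 ≈ 147927.407; standard quotas: Alpha 3.426, Beta 4.770, Gamma 3.750, Delta 2.702, Epsilon 6.715, Zeta 0.942, Eta 4.695.
Rounding up gives 4, 5, 4, 3, 7, 1, 5 = 29 seats, so the divisor must be adjusted.
With modified divisor 171300: modified quotas Alpha 2.959, Beta 4.119, Gamma 3.238, Delta 2.334, Epsilon 5.798, Zeta 0.813, Eta 4.055.
Rounding up: Alpha 3, Beta 5, Gamma 4, Delta 3, Epsilon 6, Zeta 1, Eta 5 (total 27).

Alpha 3, Beta 5, Gamma 4, Delta 3, Epsilon 6, Zeta 1, Eta 5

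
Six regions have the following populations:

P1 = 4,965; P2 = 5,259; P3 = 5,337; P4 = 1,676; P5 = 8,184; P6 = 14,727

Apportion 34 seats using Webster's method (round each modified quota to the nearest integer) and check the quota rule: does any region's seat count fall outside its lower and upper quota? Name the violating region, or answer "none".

Standard quotas: P1 4.205, P2 4.454, P3 4.520, P4 1.419, P5 6.931, P6 12.472.
Webster allocation: P1 4, P2 4, P3 5, P4 1, P5 7, P6 13.
Every allocation lies between the lower and upper quota.

none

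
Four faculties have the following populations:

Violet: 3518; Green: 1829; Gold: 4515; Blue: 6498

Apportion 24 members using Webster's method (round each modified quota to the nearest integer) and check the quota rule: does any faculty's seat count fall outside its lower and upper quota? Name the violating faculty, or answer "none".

none

Standard quotas: Violet 5.161, Green 2.683, Gold 6.623, Blue 9.533.
Webster allocation: Violet 5, Green 3, Gold 7, Blue 9.
Every allocation lies between the lower and upper quota.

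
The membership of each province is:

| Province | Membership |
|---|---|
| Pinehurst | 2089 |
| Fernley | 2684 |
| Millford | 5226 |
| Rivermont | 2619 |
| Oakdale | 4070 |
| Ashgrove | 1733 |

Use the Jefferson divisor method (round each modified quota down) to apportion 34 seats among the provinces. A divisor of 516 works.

With modified divisor 516: modified quotas Pinehurst 4.048, Fernley 5.202, Millford 10.128, Rivermont 5.076, Oakdale 7.888, Ashgrove 3.359.
Rounding down: Pinehurst 4, Fernley 5, Millford 10, Rivermont 5, Oakdale 7, Ashgrove 3 (total 34).

Pinehurst 4; Fernley 5; Millford 10; Rivermont 5; Oakdale 7; Ashgrove 3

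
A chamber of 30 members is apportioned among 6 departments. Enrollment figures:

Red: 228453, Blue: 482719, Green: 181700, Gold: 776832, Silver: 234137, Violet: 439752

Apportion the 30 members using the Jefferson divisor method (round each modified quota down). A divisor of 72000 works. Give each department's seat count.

With modified divisor 72000: modified quotas Red 3.173, Blue 6.704, Green 2.524, Gold 10.789, Silver 3.252, Violet 6.108.
Rounding down: Red 3, Blue 6, Green 2, Gold 10, Silver 3, Violet 6 (total 30).

Red: 3, Blue: 6, Green: 2, Gold: 10, Silver: 3, Violet: 6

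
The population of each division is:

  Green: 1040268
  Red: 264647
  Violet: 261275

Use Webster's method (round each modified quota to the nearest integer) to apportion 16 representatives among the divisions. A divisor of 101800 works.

Green 10; Red 3; Violet 3

With modified divisor 101800: modified quotas Green 10.219, Red 2.600, Violet 2.567.
Rounding to the nearest integer: Green 10, Red 3, Violet 3 (total 16).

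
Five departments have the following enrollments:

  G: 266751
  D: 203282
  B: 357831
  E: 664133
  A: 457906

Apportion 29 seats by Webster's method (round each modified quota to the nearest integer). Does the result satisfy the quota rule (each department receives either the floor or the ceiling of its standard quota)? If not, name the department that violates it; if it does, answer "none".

none

Standard quotas: G 3.967, D 3.023, B 5.322, E 9.877, A 6.810.
Webster allocation: G 4, D 3, B 5, E 10, A 7.
Every allocation lies between the lower and upper quota.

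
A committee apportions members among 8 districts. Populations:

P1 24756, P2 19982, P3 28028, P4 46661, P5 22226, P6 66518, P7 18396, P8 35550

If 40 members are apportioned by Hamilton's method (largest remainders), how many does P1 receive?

4

Total 262117; standard divisor 262117/40 ≈ 6552.925.
Standard quotas: P1 3.7779, P2 3.0493, P3 4.2772, P4 7.1206, P5 3.3918, P6 10.1509, P7 2.8073, P8 5.4251.
Lower quotas: P1 3, P2 3, P3 4, P4 7, P5 3, P6 10, P7 2, P8 5 (sum 37, leaving 3 seats).
Remainders in descending order: P7 0.8073, P1 0.7779, P8 0.4251, P5 0.3918, P3 0.2772, P6 0.1509, P4 0.1206, P2 0.0493.
Largest remainders: P7, P1, P8 receive the extra seats.
P1 receives 4.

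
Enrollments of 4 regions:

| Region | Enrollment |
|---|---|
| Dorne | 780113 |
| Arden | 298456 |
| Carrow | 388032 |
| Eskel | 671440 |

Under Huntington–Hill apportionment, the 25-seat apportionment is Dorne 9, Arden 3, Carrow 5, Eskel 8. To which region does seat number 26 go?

Priority for the next seat is population ÷ (√(s·(s+1))).
Priorities: Dorne 82231.130, Arden 86156.826, Carrow 70844.626, Eskel 79129.963.
Highest priority: Arden.

Arden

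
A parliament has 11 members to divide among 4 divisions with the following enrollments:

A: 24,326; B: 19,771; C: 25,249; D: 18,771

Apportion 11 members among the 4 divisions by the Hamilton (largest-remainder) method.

A 3, B 3, C 3, D 2

Total 88117; standard divisor 88117/11 ≈ 8010.636.
Standard quotas: A 3.0367, B 2.4681, C 3.1519, D 2.3433.
Lower quotas: A 3, B 2, C 3, D 2 (sum 10, leaving 1 seat).
Remainders in descending order: B 0.4681, D 0.3433, C 0.1519, A 0.0367.
The surplus seat goes to B.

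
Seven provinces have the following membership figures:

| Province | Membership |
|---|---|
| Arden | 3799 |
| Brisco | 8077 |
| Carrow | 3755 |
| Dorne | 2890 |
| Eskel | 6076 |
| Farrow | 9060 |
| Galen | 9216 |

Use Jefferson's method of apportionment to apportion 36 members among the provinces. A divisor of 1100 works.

Arden=3, Brisco=7, Carrow=3, Dorne=2, Eskel=5, Farrow=8, Galen=8

With modified divisor 1100: modified quotas Arden 3.454, Brisco 7.343, Carrow 3.414, Dorne 2.627, Eskel 5.524, Farrow 8.236, Galen 8.378.
Rounding down: Arden 3, Brisco 7, Carrow 3, Dorne 2, Eskel 5, Farrow 8, Galen 8 (total 36).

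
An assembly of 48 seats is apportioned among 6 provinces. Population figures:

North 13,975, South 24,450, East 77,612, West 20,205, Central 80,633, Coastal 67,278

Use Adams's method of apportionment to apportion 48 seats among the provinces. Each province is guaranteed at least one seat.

Standard divisor 284153/48 ≈ 5919.854; standard quotas: North 2.361, South 4.130, East 13.110, West 3.413, Central 13.621, Coastal 11.365.
Rounding up gives 3, 5, 14, 4, 14, 12 = 52 seats, so the divisor must be adjusted.
With modified divisor 6300: modified quotas North 2.218, South 3.881, East 12.319, West 3.207, Central 12.799, Coastal 10.679.
Rounding up: North 3, South 4, East 13, West 4, Central 13, Coastal 11 (total 48).

North 3, South 4, East 13, West 4, Central 13, Coastal 11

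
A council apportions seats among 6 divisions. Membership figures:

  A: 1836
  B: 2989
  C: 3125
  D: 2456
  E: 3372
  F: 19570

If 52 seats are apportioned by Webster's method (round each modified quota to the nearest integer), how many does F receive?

30

Standard divisor 33348/52 ≈ 641.308; standard quotas: A 2.863, B 4.661, C 4.873, D 3.830, E 5.258, F 30.516.
Rounding to the nearest integer gives 3, 5, 5, 4, 5, 31 = 53 seats, so the divisor must be adjusted.
With modified divisor 650: modified quotas A 2.825, B 4.598, C 4.808, D 3.778, E 5.188, F 30.108.
Rounding to the nearest integer: A 3, B 5, C 5, D 4, E 5, F 30 (total 52).
F receives 30.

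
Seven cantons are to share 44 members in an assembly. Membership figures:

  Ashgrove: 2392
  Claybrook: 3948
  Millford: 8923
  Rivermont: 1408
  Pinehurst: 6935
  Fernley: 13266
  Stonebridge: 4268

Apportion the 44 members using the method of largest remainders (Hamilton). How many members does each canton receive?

Ashgrove 3; Claybrook 4; Millford 10; Rivermont 1; Pinehurst 7; Fernley 14; Stonebridge 5

Standard divisor: 41140 ÷ 44 = 935.
Standard quotas: Ashgrove 2.5583, Claybrook 4.2225, Millford 9.5433, Rivermont 1.5059, Pinehurst 7.4171, Fernley 14.1882, Stonebridge 4.5647.
Lower quotas: Ashgrove 2, Claybrook 4, Millford 9, Rivermont 1, Pinehurst 7, Fernley 14, Stonebridge 4 (sum 41, leaving 3 seats).
Remainders in descending order: Stonebridge 0.5647, Ashgrove 0.5583, Millford 0.5433, Rivermont 0.5059, Pinehurst 0.4171, Claybrook 0.2225, Fernley 0.1882.
The surplus seats go to Stonebridge, Ashgrove, Millford.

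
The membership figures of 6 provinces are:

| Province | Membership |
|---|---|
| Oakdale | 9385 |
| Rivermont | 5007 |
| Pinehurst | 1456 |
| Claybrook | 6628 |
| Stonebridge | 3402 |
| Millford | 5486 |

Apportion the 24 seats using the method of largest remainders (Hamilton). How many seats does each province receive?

Oakdale 7, Rivermont 4, Pinehurst 1, Claybrook 5, Stonebridge 3, Millford 4

Standard divisor: 31364 ÷ 24 ≈ 1306.833.
Standard quotas: Oakdale 7.1815, Rivermont 3.8314, Pinehurst 1.1141, Claybrook 5.0718, Stonebridge 2.6032, Millford 4.1979.
Lower quotas: Oakdale 7, Rivermont 3, Pinehurst 1, Claybrook 5, Stonebridge 2, Millford 4 (sum 22, leaving 2 seats).
Remainders in descending order: Rivermont 0.8314, Stonebridge 0.6032, Millford 0.1979, Oakdale 0.1815, Pinehurst 0.1141, Claybrook 0.0718.
Largest remainders: Rivermont, Stonebridge receive the extra seats.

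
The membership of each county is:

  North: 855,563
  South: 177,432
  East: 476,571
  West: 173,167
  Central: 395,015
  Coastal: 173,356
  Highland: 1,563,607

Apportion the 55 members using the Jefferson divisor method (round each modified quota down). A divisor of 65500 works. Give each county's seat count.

With modified divisor 65500: modified quotas North 13.062, South 2.709, East 7.276, West 2.644, Central 6.031, Coastal 2.647, Highland 23.872.
Rounding down: North 13, South 2, East 7, West 2, Central 6, Coastal 2, Highland 23 (total 55).

North 13; South 2; East 7; West 2; Central 6; Coastal 2; Highland 23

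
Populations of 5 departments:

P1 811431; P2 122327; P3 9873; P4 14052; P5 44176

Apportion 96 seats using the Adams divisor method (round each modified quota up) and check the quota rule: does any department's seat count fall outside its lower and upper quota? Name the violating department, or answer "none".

P1

Standard quotas: P1 77.753, P2 11.722, P3 0.946, P4 1.346, P5 4.233.
Adams allocation: P1 76, P2 12, P3 1, P4 2, P5 5.
P1 has quota 77.753 (lower 77, upper 78) but receives 76 — outside the quota interval.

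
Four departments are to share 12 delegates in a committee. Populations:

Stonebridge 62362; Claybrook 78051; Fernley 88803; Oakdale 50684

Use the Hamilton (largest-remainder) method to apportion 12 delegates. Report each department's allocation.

Stonebridge 3; Claybrook 3; Fernley 4; Oakdale 2

Total 279900; standard divisor 279900/12 = 23325.
Standard quotas: Stonebridge 2.6736, Claybrook 3.3462, Fernley 3.8072, Oakdale 2.1729.
Lower quotas: Stonebridge 2, Claybrook 3, Fernley 3, Oakdale 2 (sum 10, leaving 2 seats).
Remainders in descending order: Fernley 0.8072, Stonebridge 0.6736, Claybrook 0.3462, Oakdale 0.1729.
The surplus seats go to Fernley, Stonebridge.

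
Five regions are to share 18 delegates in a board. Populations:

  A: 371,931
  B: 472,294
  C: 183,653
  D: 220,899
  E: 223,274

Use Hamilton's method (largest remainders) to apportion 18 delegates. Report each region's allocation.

A=4, B=6, C=2, D=3, E=3

Standard divisor: 1472051 ÷ 18 ≈ 81780.611.
Standard quotas: A 4.5479, B 5.7751, C 2.2457, D 2.7011, E 2.7302.
Lower quotas: A 4, B 5, C 2, D 2, E 2 (sum 15, leaving 3 seats).
Remainders in descending order: B 0.7751, E 0.7302, D 0.7011, A 0.5479, C 0.2457.
Largest remainders: B, E, D receive the extra seats.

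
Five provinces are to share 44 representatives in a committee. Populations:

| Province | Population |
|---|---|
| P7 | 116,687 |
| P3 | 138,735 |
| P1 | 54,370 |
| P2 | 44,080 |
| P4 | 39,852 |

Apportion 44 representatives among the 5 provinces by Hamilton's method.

Total 393724; standard divisor 393724/44 ≈ 8948.273.
Standard quotas: P7 13.0402, P3 15.5041, P1 6.0760, P2 4.9261, P4 4.4536.
Lower quotas: P7 13, P3 15, P1 6, P2 4, P4 4 (sum 42, leaving 2 seats).
Remainders in descending order: P2 0.9261, P3 0.5041, P4 0.4536, P1 0.0760, P7 0.0402.
The surplus seats go to P2, P3.

P7: 13, P3: 16, P1: 6, P2: 5, P4: 4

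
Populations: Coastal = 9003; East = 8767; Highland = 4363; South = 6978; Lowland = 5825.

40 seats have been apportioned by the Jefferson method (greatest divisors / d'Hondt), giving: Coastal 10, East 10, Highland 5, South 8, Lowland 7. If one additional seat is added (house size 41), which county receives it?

Coastal

Priority for the next seat is population ÷ (current seats + 1).
Priorities: Coastal 818.455, East 797.000, Highland 727.167, South 775.333, Lowland 728.125.
Highest priority: Coastal.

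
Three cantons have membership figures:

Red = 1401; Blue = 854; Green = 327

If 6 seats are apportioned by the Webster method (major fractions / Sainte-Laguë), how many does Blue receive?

2

Standard divisor 2582/6 ≈ 430.333; standard quotas: Red 3.256, Blue 1.985, Green 0.760.
Rounding to the nearest integer gives Red 3, Blue 2, Green 1 — total 6, matching the house size, so no adjustment is needed.
Blue receives 2.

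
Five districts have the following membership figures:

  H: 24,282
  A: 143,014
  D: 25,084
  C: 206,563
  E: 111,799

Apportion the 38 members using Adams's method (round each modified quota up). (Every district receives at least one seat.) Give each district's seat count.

H: 2, A: 11, D: 2, C: 15, E: 8

Standard divisor 510742/38 ≈ 13440.579; standard quotas: H 1.807, A 10.640, D 1.866, C 15.369, E 8.318.
Rounding up gives 2, 11, 2, 16, 9 = 40 seats, so the divisor must be adjusted.
With modified divisor 14100: modified quotas H 1.722, A 10.143, D 1.779, C 14.650, E 7.929.
Rounding up: H 2, A 11, D 2, C 15, E 8 (total 38).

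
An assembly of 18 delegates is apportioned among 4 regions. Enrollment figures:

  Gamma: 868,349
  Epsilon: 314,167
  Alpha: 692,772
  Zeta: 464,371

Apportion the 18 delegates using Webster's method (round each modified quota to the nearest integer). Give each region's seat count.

Standard divisor 2339659/18 ≈ 129981.056; standard quotas: Gamma 6.681, Epsilon 2.417, Alpha 5.330, Zeta 3.573.
Rounding to the nearest integer gives Gamma 7, Epsilon 2, Alpha 5, Zeta 4 — total 18, matching the house size, so no adjustment is needed.

Gamma 7; Epsilon 2; Alpha 5; Zeta 4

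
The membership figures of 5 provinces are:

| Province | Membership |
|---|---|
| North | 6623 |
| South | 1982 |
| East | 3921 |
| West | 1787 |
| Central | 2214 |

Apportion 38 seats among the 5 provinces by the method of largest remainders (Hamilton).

The standard divisor is 16527/38 ≈ 434.921.
Standard quotas: North 15.2281, South 4.5571, East 9.0154, West 4.1088, Central 5.0906.
Lower quotas: North 15, South 4, East 9, West 4, Central 5 (sum 37, leaving 1 seat).
Remainders in descending order: South 0.5571, North 0.2281, West 0.1088, Central 0.0906, East 0.0154.
The surplus seat goes to South.

North 15, South 5, East 9, West 4, Central 5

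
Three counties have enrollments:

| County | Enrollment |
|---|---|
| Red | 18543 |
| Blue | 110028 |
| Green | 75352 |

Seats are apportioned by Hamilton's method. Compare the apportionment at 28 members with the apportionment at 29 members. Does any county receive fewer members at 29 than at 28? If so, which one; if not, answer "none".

At 28 seats: Red 3, Blue 15, Green 10.
At 29 seats: Red 2, Blue 16, Green 11.
Red drops from 3 to 2.

Red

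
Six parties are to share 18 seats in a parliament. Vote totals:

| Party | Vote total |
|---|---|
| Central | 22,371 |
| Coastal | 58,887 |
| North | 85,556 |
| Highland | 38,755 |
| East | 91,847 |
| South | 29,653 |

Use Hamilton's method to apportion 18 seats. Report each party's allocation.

Central: 1, Coastal: 3, North: 5, Highland: 2, East: 5, South: 2

The standard divisor is 327069/18 ≈ 18170.5.
Standard quotas: Central 1.2312, Coastal 3.2408, North 4.7085, Highland 2.1329, East 5.0547, South 1.6319.
Lower quotas: Central 1, Coastal 3, North 4, Highland 2, East 5, South 1 (sum 16, leaving 2 seats).
Remainders in descending order: North 0.7085, South 0.6319, Coastal 0.2408, Central 0.2312, Highland 0.1329, East 0.0547.
Largest remainders: North, South receive the extra seats.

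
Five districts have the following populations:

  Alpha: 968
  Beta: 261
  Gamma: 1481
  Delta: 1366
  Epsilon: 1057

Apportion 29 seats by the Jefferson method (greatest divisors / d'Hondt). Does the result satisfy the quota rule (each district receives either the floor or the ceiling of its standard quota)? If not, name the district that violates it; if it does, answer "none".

none

Standard quotas: Alpha 5.469, Beta 1.475, Gamma 8.367, Delta 7.718, Epsilon 5.972.
Jefferson allocation: Alpha 5, Beta 1, Gamma 9, Delta 8, Epsilon 6.
Every allocation lies between the lower and upper quota.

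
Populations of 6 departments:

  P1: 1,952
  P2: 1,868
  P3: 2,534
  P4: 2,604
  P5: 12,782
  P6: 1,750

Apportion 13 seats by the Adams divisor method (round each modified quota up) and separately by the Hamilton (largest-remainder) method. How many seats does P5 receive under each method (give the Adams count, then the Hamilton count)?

Adams: P1 1, P2 1, P3 2, P4 2, P5 6, P6 1.
Hamilton: P1 1, P2 1, P3 1, P4 2, P5 7, P6 1.
P5 gets 6 under Adams and 7 under Hamilton.

6 and 7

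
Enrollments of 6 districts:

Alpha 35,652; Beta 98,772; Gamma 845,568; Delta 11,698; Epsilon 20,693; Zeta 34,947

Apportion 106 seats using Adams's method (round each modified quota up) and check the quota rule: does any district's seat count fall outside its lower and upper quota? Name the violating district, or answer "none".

Gamma

Standard quotas: Alpha 3.608, Beta 9.997, Gamma 85.580, Delta 1.184, Epsilon 2.094, Zeta 3.537.
Adams allocation: Alpha 4, Beta 10, Gamma 83, Delta 2, Epsilon 3, Zeta 4.
Gamma has quota 85.580 (lower 85, upper 86) but receives 83 — outside the quota interval.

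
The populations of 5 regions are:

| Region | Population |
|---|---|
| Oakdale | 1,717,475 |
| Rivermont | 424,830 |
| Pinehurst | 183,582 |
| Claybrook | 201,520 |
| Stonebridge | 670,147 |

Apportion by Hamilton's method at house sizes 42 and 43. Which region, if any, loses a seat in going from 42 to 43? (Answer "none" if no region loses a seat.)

none

At 42 seats: Oakdale 22, Rivermont 6, Pinehurst 2, Claybrook 3, Stonebridge 9.
At 43 seats: Oakdale 23, Rivermont 6, Pinehurst 2, Claybrook 3, Stonebridge 9.
No region's allocation decreased.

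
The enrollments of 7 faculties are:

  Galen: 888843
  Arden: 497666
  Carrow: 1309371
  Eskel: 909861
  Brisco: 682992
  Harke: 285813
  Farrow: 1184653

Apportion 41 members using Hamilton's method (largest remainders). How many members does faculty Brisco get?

5

The standard divisor is 5759199/41 ≈ 140468.268.
Standard quotas: Galen 6.3277, Arden 3.5429, Carrow 9.3215, Eskel 6.4773, Brisco 4.8623, Harke 2.0347, Farrow 8.4336.
Lower quotas: Galen 6, Arden 3, Carrow 9, Eskel 6, Brisco 4, Harke 2, Farrow 8 (sum 38, leaving 3 seats).
Remainders in descending order: Brisco 0.8623, Arden 0.5429, Eskel 0.4773, Farrow 0.4336, Galen 0.3277, Carrow 0.3215, Harke 0.0347.
Largest remainders: Brisco, Arden, Eskel receive the extra seats.
Brisco receives 5.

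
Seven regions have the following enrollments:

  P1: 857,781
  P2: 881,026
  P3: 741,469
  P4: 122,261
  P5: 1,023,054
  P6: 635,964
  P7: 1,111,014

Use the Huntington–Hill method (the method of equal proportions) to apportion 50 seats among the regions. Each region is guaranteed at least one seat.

With divisor 106885: modified quotas P1 8.025, P2 8.243, P3 6.937, P4 1.144, P5 9.572, P6 5.950, P7 10.394.
Geometric-mean thresholds: P1 √(8·9)=8.485, P2 √(8·9)=8.485, P3 √(6·7)=6.481, P4 √(1·2)=1.414, P5 √(9·10)=9.487, P6 √(5·6)=5.477, P7 √(10·11)=10.488.
Each quota rounded against its threshold gives P1 8, P2 8, P3 7, P4 1, P5 10, P6 6, P7 10 (total 50).

P1 8; P2 8; P3 7; P4 1; P5 10; P6 6; P7 10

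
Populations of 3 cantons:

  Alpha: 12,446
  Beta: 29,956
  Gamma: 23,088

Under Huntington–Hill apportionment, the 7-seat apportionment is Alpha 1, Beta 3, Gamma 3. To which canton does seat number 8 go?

Priority for the next seat is population ÷ (√(s·(s+1))).
Priorities: Alpha 8800.651, Beta 8647.552, Gamma 6664.932.
Highest priority: Alpha.

Alpha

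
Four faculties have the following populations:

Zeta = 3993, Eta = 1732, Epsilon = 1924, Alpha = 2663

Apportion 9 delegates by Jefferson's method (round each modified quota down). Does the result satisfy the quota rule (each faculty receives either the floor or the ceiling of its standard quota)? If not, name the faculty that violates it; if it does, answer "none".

none

Standard quotas: Zeta 3.485, Eta 1.512, Epsilon 1.679, Alpha 2.324.
Jefferson allocation: Zeta 4, Eta 1, Epsilon 2, Alpha 2.
Every allocation lies between the lower and upper quota.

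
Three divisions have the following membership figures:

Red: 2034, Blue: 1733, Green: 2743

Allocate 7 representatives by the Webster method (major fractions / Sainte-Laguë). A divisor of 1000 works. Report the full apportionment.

With modified divisor 1000: modified quotas Red 2.034, Blue 1.733, Green 2.743.
Rounding to the nearest integer: Red 2, Blue 2, Green 3 (total 7).

Red=2, Blue=2, Green=3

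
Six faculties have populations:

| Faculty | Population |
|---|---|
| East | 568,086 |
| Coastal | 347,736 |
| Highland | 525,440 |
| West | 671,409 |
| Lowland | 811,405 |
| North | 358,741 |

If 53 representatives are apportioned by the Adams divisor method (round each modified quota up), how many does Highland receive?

Standard divisor 3282817/53 ≈ 61939.943; standard quotas: East 9.172, Coastal 5.614, Highland 8.483, West 10.840, Lowland 13.100, North 5.792.
Rounding up gives 10, 6, 9, 11, 14, 6 = 56 seats, so the divisor must be adjusted.
With modified divisor 66400: modified quotas East 8.556, Coastal 5.237, Highland 7.913, West 10.112, Lowland 12.220, North 5.403.
Rounding up: East 9, Coastal 6, Highland 8, West 11, Lowland 13, North 6 (total 53).
Highland receives 8.

8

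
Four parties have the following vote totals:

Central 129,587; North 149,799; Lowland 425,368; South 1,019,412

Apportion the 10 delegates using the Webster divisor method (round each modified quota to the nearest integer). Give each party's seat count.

Central=1, North=1, Lowland=2, South=6

Standard divisor 1724166/10 ≈ 172416.6; standard quotas: Central 0.752, North 0.869, Lowland 2.467, South 5.912.
Rounding to the nearest integer gives Central 1, North 1, Lowland 2, South 6 — total 10, matching the house size, so no adjustment is needed.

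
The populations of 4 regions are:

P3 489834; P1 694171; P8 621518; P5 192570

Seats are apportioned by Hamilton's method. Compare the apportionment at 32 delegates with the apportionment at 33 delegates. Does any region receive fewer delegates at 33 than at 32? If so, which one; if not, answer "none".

At 32 seats: P3 8, P1 11, P8 10, P5 3.
At 33 seats: P3 8, P1 12, P8 10, P5 3.
No region's allocation decreased.

none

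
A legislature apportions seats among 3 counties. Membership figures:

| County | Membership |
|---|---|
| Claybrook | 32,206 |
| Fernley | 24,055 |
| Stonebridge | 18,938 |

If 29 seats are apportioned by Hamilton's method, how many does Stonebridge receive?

7

Standard divisor: 75199 ÷ 29 ≈ 2593.069.
Standard quotas: Claybrook 12.4200, Fernley 9.2767, Stonebridge 7.3033.
Lower quotas: Claybrook 12, Fernley 9, Stonebridge 7 (sum 28, leaving 1 seat).
Remainders in descending order: Claybrook 0.4200, Stonebridge 0.3033, Fernley 0.2767.
The surplus seat goes to Claybrook.
Stonebridge receives 7.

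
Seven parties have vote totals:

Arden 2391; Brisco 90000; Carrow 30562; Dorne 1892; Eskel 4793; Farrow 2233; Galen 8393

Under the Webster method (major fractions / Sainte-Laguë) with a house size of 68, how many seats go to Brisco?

Standard divisor 140264/68 ≈ 2062.706; standard quotas: Arden 1.159, Brisco 43.632, Carrow 14.816, Dorne 0.917, Eskel 2.324, Farrow 1.083, Galen 4.069.
Rounding to the nearest integer gives Arden 1, Brisco 44, Carrow 15, Dorne 1, Eskel 2, Farrow 1, Galen 4 — total 68, matching the house size, so no adjustment is needed.
Brisco receives 44.

44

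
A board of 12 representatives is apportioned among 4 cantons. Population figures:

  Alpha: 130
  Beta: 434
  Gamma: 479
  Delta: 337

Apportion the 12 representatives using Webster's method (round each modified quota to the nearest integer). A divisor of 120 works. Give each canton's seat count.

Alpha 1, Beta 4, Gamma 4, Delta 3

With modified divisor 120: modified quotas Alpha 1.083, Beta 3.617, Gamma 3.992, Delta 2.808.
Rounding to the nearest integer: Alpha 1, Beta 4, Gamma 4, Delta 3 (total 12).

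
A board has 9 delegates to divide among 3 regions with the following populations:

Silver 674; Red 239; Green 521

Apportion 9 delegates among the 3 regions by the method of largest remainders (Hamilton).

Standard divisor: 1434 ÷ 9 ≈ 159.333.
Standard quotas: Silver 4.230, Red 1.500, Green 3.270.
Lower quotas: Silver 4, Red 1, Green 3 (sum 8, leaving 1 seat).
Remainders in descending order: Red 0.500, Green 0.270, Silver 0.230.
Largest remainder: Red receives the extra seat.

Silver=4, Red=2, Green=3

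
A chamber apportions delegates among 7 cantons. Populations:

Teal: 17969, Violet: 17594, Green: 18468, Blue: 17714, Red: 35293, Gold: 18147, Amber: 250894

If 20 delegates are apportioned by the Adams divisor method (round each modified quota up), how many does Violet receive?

1

Standard divisor 376079/20 ≈ 18803.95; standard quotas: Teal 0.956, Violet 0.936, Green 0.982, Blue 0.942, Red 1.877, Gold 0.965, Amber 13.343.
Rounding up gives 1, 1, 1, 1, 2, 1, 14 = 21 seats, so the divisor must be adjusted.
With modified divisor 20100: modified quotas Teal 0.894, Violet 0.875, Green 0.919, Blue 0.881, Red 1.756, Gold 0.903, Amber 12.482.
Rounding up: Teal 1, Violet 1, Green 1, Blue 1, Red 2, Gold 1, Amber 13 (total 20).
Violet receives 1.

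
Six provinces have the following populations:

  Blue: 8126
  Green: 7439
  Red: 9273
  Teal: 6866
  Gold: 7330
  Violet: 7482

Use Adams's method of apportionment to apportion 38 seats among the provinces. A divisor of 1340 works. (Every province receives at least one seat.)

Blue=7; Green=6; Red=7; Teal=6; Gold=6; Violet=6

With modified divisor 1340: modified quotas Blue 6.064, Green 5.551, Red 6.920, Teal 5.124, Gold 5.470, Violet 5.584.
Rounding up: Blue 7, Green 6, Red 7, Teal 6, Gold 6, Violet 6 (total 38).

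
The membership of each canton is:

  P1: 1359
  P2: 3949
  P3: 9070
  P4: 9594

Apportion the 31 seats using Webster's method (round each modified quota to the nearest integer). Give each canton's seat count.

P1 2; P2 5; P3 12; P4 12

Standard divisor 23972/31 ≈ 773.29; standard quotas: P1 1.757, P2 5.107, P3 11.729, P4 12.407.
Rounding to the nearest integer gives P1 2, P2 5, P3 12, P4 12 — total 31, matching the house size, so no adjustment is needed.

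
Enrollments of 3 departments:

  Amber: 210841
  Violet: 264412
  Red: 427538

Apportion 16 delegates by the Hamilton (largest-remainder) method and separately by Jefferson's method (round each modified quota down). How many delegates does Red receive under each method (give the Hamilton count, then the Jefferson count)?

7 and 8

Hamilton: Amber 4, Violet 5, Red 7.
Jefferson: Amber 3, Violet 5, Red 8.
Red gets 7 under Hamilton and 8 under Jefferson.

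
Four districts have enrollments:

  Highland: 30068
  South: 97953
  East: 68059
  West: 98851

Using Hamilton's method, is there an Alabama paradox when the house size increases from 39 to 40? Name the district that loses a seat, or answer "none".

At 39 seats: Highland 4, South 13, East 9, West 13.
At 40 seats: Highland 4, South 13, East 9, West 14.
No district's allocation decreased.

none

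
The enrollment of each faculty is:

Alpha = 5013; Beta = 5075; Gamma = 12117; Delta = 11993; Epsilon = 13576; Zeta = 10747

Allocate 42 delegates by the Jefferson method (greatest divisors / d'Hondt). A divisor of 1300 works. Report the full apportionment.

Alpha=3, Beta=3, Gamma=9, Delta=9, Epsilon=10, Zeta=8

With modified divisor 1300: modified quotas Alpha 3.856, Beta 3.904, Gamma 9.321, Delta 9.225, Epsilon 10.443, Zeta 8.267.
Rounding down: Alpha 3, Beta 3, Gamma 9, Delta 9, Epsilon 10, Zeta 8 (total 42).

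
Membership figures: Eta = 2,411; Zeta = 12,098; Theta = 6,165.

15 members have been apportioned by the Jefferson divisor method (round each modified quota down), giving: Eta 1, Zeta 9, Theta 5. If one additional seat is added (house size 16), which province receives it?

Priority for the next seat is population ÷ (current seats + 1).
Priorities: Eta 1205.500, Zeta 1209.800, Theta 1027.500.
Highest priority: Zeta.

Zeta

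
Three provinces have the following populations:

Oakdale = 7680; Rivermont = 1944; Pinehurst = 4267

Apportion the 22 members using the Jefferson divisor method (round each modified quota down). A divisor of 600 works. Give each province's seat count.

Oakdale: 12; Rivermont: 3; Pinehurst: 7

With modified divisor 600: modified quotas Oakdale 12.800, Rivermont 3.240, Pinehurst 7.112.
Rounding down: Oakdale 12, Rivermont 3, Pinehurst 7 (total 22).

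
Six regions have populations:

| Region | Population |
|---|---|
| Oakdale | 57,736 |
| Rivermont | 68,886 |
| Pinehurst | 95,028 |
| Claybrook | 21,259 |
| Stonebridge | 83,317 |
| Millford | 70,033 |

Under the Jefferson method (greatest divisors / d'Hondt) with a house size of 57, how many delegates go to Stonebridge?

12

Standard divisor 396259/57 ≈ 6951.912; standard quotas: Oakdale 8.305, Rivermont 9.909, Pinehurst 13.669, Claybrook 3.058, Stonebridge 11.985, Millford 10.074.
Rounding down gives 8, 9, 13, 3, 11, 10 = 54 seats, so the divisor must be adjusted.
With modified divisor 6600: modified quotas Oakdale 8.748, Rivermont 10.437, Pinehurst 14.398, Claybrook 3.221, Stonebridge 12.624, Millford 10.611.
Rounding down: Oakdale 8, Rivermont 10, Pinehurst 14, Claybrook 3, Stonebridge 12, Millford 10 (total 57).
Stonebridge receives 12.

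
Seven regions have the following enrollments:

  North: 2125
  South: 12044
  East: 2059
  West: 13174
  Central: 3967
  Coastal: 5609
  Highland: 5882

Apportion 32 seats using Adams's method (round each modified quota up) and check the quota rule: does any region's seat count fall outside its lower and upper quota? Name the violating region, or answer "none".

none

Standard quotas: North 1.516, South 8.591, East 1.469, West 9.397, Central 2.830, Coastal 4.001, Highland 4.196.
Adams allocation: North 2, South 8, East 2, West 9, Central 3, Coastal 4, Highland 4.
Every allocation lies between the lower and upper quota.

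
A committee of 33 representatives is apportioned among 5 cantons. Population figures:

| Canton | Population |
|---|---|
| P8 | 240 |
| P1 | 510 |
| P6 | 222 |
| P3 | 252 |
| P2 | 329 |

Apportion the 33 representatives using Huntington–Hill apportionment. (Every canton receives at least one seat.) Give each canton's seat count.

P8: 5; P1: 11; P6: 5; P3: 5; P2: 7

With divisor 47: modified quotas P8 5.106, P1 10.851, P6 4.723, P3 5.362, P2 7.000.
Geometric-mean thresholds: P8 √(5·6)=5.477, P1 √(10·11)=10.488, P6 √(4·5)=4.472, P3 √(5·6)=5.477, P2 √(7·8)=7.483.
Each quota rounded against its threshold gives P8 5, P1 11, P6 5, P3 5, P2 7 (total 33).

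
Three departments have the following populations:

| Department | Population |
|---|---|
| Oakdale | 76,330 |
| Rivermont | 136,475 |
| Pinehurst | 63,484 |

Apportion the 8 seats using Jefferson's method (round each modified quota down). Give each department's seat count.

Oakdale: 2; Rivermont: 4; Pinehurst: 2

Standard divisor 276289/8 ≈ 34536.125; standard quotas: Oakdale 2.210, Rivermont 3.952, Pinehurst 1.838.
Rounding down gives 2, 3, 1 = 6 seats, so the divisor must be adjusted.
With modified divisor 29500: modified quotas Oakdale 2.587, Rivermont 4.626, Pinehurst 2.152.
Rounding down: Oakdale 2, Rivermont 4, Pinehurst 2 (total 8).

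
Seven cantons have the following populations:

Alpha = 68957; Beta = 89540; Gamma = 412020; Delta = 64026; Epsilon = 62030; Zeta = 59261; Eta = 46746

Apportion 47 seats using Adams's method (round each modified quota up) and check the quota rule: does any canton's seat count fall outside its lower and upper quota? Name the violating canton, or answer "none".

Standard quotas: Alpha 4.038, Beta 5.244, Gamma 24.128, Delta 3.749, Epsilon 3.633, Zeta 3.470, Eta 2.737.
Adams allocation: Alpha 4, Beta 5, Gamma 23, Delta 4, Epsilon 4, Zeta 4, Eta 3.
Gamma has quota 24.128 (lower 24, upper 25) but receives 23 — outside the quota interval.

Gamma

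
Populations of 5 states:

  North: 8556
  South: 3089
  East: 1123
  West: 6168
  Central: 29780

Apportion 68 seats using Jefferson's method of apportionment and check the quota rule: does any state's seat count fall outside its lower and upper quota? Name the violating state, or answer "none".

Standard quotas: North 11.943, South 4.312, East 1.568, West 8.610, Central 41.568.
Jefferson allocation: North 12, South 4, East 1, West 8, Central 43.
Central has quota 41.568 (lower 41, upper 42) but receives 43 — outside the quota interval.

Central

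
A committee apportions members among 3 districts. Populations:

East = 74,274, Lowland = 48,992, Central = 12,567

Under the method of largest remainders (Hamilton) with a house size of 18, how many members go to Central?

2

Total 135833; standard divisor 135833/18 ≈ 7546.278.
Standard quotas: East 9.8425, Lowland 6.4922, Central 1.6653.
Lower quotas: East 9, Lowland 6, Central 1 (sum 16, leaving 2 seats).
Remainders in descending order: East 0.8425, Central 0.6653, Lowland 0.4922.
Largest remainders: East, Central receive the extra seats.
Central receives 2.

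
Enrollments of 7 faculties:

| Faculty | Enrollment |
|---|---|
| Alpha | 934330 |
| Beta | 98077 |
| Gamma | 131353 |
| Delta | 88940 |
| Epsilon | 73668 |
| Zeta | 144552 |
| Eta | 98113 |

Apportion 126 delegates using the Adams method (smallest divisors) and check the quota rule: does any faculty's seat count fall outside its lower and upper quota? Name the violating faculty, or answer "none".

Alpha

Standard quotas: Alpha 75.031, Beta 7.876, Gamma 10.548, Delta 7.142, Epsilon 5.916, Zeta 11.608, Eta 7.879.
Adams allocation: Alpha 74, Beta 8, Gamma 11, Delta 7, Epsilon 6, Zeta 12, Eta 8.
Alpha has quota 75.031 (lower 75, upper 76) but receives 74 — outside the quota interval.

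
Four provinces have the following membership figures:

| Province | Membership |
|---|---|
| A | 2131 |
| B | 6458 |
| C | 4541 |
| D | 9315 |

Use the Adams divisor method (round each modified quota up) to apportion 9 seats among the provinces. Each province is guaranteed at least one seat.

A 1; B 3; C 2; D 3

Standard divisor 22445/9 ≈ 2493.889; standard quotas: A 0.854, B 2.590, C 1.821, D 3.735.
Rounding up gives 1, 3, 2, 4 = 10 seats, so the divisor must be adjusted.
With modified divisor 3170: modified quotas A 0.672, B 2.037, C 1.432, D 2.938.
Rounding up: A 1, B 3, C 2, D 3 (total 9).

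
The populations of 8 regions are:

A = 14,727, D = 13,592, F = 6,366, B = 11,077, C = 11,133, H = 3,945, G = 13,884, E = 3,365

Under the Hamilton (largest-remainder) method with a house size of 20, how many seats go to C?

The standard divisor is 78089/20 ≈ 3904.45.
Standard quotas: A 3.7719, D 3.4812, F 1.6304, B 2.8370, C 2.8514, H 1.0104, G 3.5559, E 0.8618.
Lower quotas: A 3, D 3, F 1, B 2, C 2, H 1, G 3, E 0 (sum 15, leaving 5 seats).
Remainders in descending order: E 0.8618, C 0.8514, B 0.8370, A 0.7719, F 0.6304, G 0.5559, D 0.4812, H 0.0104.
Largest remainders: E, C, B, A, F receive the extra seats.
C receives 3.

3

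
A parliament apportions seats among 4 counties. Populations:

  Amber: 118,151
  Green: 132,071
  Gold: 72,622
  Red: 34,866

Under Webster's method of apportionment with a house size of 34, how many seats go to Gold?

Standard divisor 357710/34 ≈ 10520.882; standard quotas: Amber 11.230, Green 12.553, Gold 6.903, Red 3.314.
Rounding to the nearest integer gives Amber 11, Green 13, Gold 7, Red 3 — total 34, matching the house size, so no adjustment is needed.
Gold receives 7.

7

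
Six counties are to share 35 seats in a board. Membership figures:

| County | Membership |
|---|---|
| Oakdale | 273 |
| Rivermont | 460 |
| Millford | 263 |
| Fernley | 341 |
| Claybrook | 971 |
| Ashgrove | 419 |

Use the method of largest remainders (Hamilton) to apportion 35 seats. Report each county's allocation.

Total 2727; standard divisor 2727/35 ≈ 77.914.
Standard quotas: Oakdale 3.504, Rivermont 5.904, Millford 3.376, Fernley 4.377, Claybrook 12.462, Ashgrove 5.378.
Lower quotas: Oakdale 3, Rivermont 5, Millford 3, Fernley 4, Claybrook 12, Ashgrove 5 (sum 32, leaving 3 seats).
Remainders in descending order: Rivermont 0.904, Oakdale 0.504, Claybrook 0.462, Ashgrove 0.378, Fernley 0.377, Millford 0.376.
Largest remainders: Rivermont, Oakdale, Claybrook receive the extra seats.

Oakdale=4, Rivermont=6, Millford=3, Fernley=4, Claybrook=13, Ashgrove=5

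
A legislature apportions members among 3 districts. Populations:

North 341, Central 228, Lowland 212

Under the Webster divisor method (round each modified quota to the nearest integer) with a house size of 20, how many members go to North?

9

Standard divisor 781/20 ≈ 39.05; standard quotas: North 8.732, Central 5.839, Lowland 5.429.
Rounding to the nearest integer gives North 9, Central 6, Lowland 5 — total 20, matching the house size, so no adjustment is needed.
North receives 9.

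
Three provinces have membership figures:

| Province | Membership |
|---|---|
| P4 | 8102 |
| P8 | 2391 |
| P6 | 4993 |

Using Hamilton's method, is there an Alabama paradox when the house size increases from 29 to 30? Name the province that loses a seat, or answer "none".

At 29 seats: P4 15, P8 5, P6 9.
At 30 seats: P4 16, P8 4, P6 10.
P8 drops from 5 to 4.

P8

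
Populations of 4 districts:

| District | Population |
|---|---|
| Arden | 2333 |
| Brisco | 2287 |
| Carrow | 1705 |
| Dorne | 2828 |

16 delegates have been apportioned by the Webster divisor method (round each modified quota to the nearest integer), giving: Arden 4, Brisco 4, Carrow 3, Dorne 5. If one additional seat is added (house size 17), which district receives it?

Arden

Priority for the next seat is population ÷ (current seats + 0.5).
Priorities: Arden 518.444, Brisco 508.222, Carrow 487.143, Dorne 514.182.
Highest priority: Arden.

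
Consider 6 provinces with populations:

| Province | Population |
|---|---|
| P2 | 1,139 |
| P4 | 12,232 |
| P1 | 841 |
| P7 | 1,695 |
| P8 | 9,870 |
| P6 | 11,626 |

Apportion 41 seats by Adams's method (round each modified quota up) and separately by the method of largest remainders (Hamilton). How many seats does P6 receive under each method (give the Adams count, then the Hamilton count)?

Adams: P2 2, P4 13, P1 1, P7 2, P8 11, P6 12.
Hamilton: P2 1, P4 13, P1 1, P7 2, P8 11, P6 13.
P6 gets 12 under Adams and 13 under Hamilton.

12 and 13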